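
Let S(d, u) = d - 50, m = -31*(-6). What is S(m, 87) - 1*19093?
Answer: -18957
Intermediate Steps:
m = 186
S(d, u) = -50 + d
S(m, 87) - 1*19093 = (-50 + 186) - 1*19093 = 136 - 19093 = -18957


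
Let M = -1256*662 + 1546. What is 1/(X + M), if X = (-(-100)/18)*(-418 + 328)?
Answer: -1/830426 ≈ -1.2042e-6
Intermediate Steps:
M = -829926 (M = -831472 + 1546 = -829926)
X = -500 (X = -(-100)/18*(-90) = -4*(-25/18)*(-90) = (50/9)*(-90) = -500)
1/(X + M) = 1/(-500 - 829926) = 1/(-830426) = -1/830426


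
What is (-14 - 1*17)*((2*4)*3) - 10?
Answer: -754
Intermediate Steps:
(-14 - 1*17)*((2*4)*3) - 10 = (-14 - 17)*(8*3) - 10 = -31*24 - 10 = -744 - 10 = -754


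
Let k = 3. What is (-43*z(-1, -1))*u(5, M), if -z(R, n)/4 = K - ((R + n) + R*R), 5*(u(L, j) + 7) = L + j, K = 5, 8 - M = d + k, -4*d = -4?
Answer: -26832/5 ≈ -5366.4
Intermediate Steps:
d = 1 (d = -1/4*(-4) = 1)
M = 4 (M = 8 - (1 + 3) = 8 - 1*4 = 8 - 4 = 4)
u(L, j) = -7 + L/5 + j/5 (u(L, j) = -7 + (L + j)/5 = -7 + (L/5 + j/5) = -7 + L/5 + j/5)
z(R, n) = -20 + 4*R + 4*n + 4*R**2 (z(R, n) = -4*(5 - ((R + n) + R*R)) = -4*(5 - ((R + n) + R**2)) = -4*(5 - (R + n + R**2)) = -4*(5 + (-R - n - R**2)) = -4*(5 - R - n - R**2) = -20 + 4*R + 4*n + 4*R**2)
(-43*z(-1, -1))*u(5, M) = (-43*(-20 + 4*(-1) + 4*(-1) + 4*(-1)**2))*(-7 + (1/5)*5 + (1/5)*4) = (-43*(-20 - 4 - 4 + 4*1))*(-7 + 1 + 4/5) = -43*(-20 - 4 - 4 + 4)*(-26/5) = -43*(-24)*(-26/5) = 1032*(-26/5) = -26832/5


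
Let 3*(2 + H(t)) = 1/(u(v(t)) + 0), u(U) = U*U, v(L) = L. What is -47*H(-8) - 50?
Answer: 8401/192 ≈ 43.755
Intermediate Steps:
u(U) = U**2
H(t) = -2 + 1/(3*t**2) (H(t) = -2 + 1/(3*(t**2 + 0)) = -2 + 1/(3*(t**2)) = -2 + 1/(3*t**2))
-47*H(-8) - 50 = -47*(-2 + (1/3)/(-8)**2) - 50 = -47*(-2 + (1/3)*(1/64)) - 50 = -47*(-2 + 1/192) - 50 = -47*(-383/192) - 50 = 18001/192 - 50 = 8401/192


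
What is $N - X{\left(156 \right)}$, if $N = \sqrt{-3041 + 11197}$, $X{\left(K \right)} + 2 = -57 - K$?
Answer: $215 + 2 \sqrt{2039} \approx 305.31$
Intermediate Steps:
$X{\left(K \right)} = -59 - K$ ($X{\left(K \right)} = -2 - \left(57 + K\right) = -59 - K$)
$N = 2 \sqrt{2039}$ ($N = \sqrt{8156} = 2 \sqrt{2039} \approx 90.311$)
$N - X{\left(156 \right)} = 2 \sqrt{2039} - \left(-59 - 156\right) = 2 \sqrt{2039} - -215 = 2 \sqrt{2039} + 215 = 215 + 2 \sqrt{2039}$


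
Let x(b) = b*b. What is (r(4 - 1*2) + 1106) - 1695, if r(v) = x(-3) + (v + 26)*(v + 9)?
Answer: -272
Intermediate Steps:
x(b) = b²
r(v) = 9 + (9 + v)*(26 + v) (r(v) = (-3)² + (v + 26)*(v + 9) = 9 + (26 + v)*(9 + v) = 9 + (9 + v)*(26 + v))
(r(4 - 1*2) + 1106) - 1695 = ((243 + (4 - 1*2)² + 35*(4 - 1*2)) + 1106) - 1695 = ((243 + (4 - 2)² + 35*(4 - 2)) + 1106) - 1695 = ((243 + 2² + 35*2) + 1106) - 1695 = ((243 + 4 + 70) + 1106) - 1695 = (317 + 1106) - 1695 = 1423 - 1695 = -272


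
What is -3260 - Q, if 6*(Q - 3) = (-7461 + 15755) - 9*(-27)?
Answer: -28115/6 ≈ -4685.8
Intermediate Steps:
Q = 8555/6 (Q = 3 + ((-7461 + 15755) - 9*(-27))/6 = 3 + (8294 + 243)/6 = 3 + (1/6)*8537 = 3 + 8537/6 = 8555/6 ≈ 1425.8)
-3260 - Q = -3260 - 1*8555/6 = -3260 - 8555/6 = -28115/6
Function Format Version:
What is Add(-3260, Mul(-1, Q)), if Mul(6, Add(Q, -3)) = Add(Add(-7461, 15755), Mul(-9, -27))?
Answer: Rational(-28115, 6) ≈ -4685.8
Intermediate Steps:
Q = Rational(8555, 6) (Q = Add(3, Mul(Rational(1, 6), Add(Add(-7461, 15755), Mul(-9, -27)))) = Add(3, Mul(Rational(1, 6), Add(8294, 243))) = Add(3, Mul(Rational(1, 6), 8537)) = Add(3, Rational(8537, 6)) = Rational(8555, 6) ≈ 1425.8)
Add(-3260, Mul(-1, Q)) = Add(-3260, Mul(-1, Rational(8555, 6))) = Add(-3260, Rational(-8555, 6)) = Rational(-28115, 6)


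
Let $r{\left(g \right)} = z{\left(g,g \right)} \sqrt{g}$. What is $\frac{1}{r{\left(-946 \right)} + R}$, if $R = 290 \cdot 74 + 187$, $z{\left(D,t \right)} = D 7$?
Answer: $\frac{21647}{41951528873} + \frac{6622 i \sqrt{946}}{41951528873} \approx 5.16 \cdot 10^{-7} + 4.855 \cdot 10^{-6} i$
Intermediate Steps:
$z{\left(D,t \right)} = 7 D$
$R = 21647$ ($R = 21460 + 187 = 21647$)
$r{\left(g \right)} = 7 g^{\frac{3}{2}}$ ($r{\left(g \right)} = 7 g \sqrt{g} = 7 g^{\frac{3}{2}}$)
$\frac{1}{r{\left(-946 \right)} + R} = \frac{1}{7 \left(-946\right)^{\frac{3}{2}} + 21647} = \frac{1}{7 \left(- 946 i \sqrt{946}\right) + 21647} = \frac{1}{- 6622 i \sqrt{946} + 21647} = \frac{1}{21647 - 6622 i \sqrt{946}}$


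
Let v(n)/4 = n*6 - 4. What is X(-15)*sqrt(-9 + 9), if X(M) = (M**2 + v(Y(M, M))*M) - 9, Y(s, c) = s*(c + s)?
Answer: 0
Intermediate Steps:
v(n) = -16 + 24*n (v(n) = 4*(n*6 - 4) = 4*(6*n - 4) = 4*(-4 + 6*n) = -16 + 24*n)
X(M) = -9 + M**2 + M*(-16 + 48*M**2) (X(M) = (M**2 + (-16 + 24*(M*(M + M)))*M) - 9 = (M**2 + (-16 + 24*(M*(2*M)))*M) - 9 = (M**2 + (-16 + 24*(2*M**2))*M) - 9 = (M**2 + (-16 + 48*M**2)*M) - 9 = (M**2 + M*(-16 + 48*M**2)) - 9 = -9 + M**2 + M*(-16 + 48*M**2))
X(-15)*sqrt(-9 + 9) = (-9 + (-15)**2 - 16*(-15) + 48*(-15)**3)*sqrt(-9 + 9) = (-9 + 225 + 240 + 48*(-3375))*sqrt(0) = (-9 + 225 + 240 - 162000)*0 = -161544*0 = 0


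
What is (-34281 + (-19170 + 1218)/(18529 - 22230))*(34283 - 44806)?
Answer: 1334905993167/3701 ≈ 3.6069e+8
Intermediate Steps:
(-34281 + (-19170 + 1218)/(18529 - 22230))*(34283 - 44806) = (-34281 - 17952/(-3701))*(-10523) = (-34281 - 17952*(-1/3701))*(-10523) = (-34281 + 17952/3701)*(-10523) = -126856029/3701*(-10523) = 1334905993167/3701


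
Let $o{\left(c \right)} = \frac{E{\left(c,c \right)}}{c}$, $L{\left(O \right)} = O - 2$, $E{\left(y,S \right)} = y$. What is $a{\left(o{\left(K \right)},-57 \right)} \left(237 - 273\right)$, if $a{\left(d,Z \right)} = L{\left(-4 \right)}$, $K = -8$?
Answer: $216$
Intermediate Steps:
$L{\left(O \right)} = -2 + O$
$o{\left(c \right)} = 1$ ($o{\left(c \right)} = \frac{c}{c} = 1$)
$a{\left(d,Z \right)} = -6$ ($a{\left(d,Z \right)} = -2 - 4 = -6$)
$a{\left(o{\left(K \right)},-57 \right)} \left(237 - 273\right) = - 6 \left(237 - 273\right) = \left(-6\right) \left(-36\right) = 216$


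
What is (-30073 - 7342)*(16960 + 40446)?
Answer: -2147845490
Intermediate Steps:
(-30073 - 7342)*(16960 + 40446) = -37415*57406 = -2147845490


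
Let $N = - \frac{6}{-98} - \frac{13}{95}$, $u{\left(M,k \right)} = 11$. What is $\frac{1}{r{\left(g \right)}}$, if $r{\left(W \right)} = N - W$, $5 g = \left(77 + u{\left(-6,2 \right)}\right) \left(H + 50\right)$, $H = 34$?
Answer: $- \frac{4655}{6882304} \approx -0.00067637$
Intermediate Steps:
$N = - \frac{352}{4655}$ ($N = \left(-6\right) \left(- \frac{1}{98}\right) - \frac{13}{95} = \frac{3}{49} - \frac{13}{95} = - \frac{352}{4655} \approx -0.075618$)
$g = \frac{7392}{5}$ ($g = \frac{\left(77 + 11\right) \left(34 + 50\right)}{5} = \frac{88 \cdot 84}{5} = \frac{1}{5} \cdot 7392 = \frac{7392}{5} \approx 1478.4$)
$r{\left(W \right)} = - \frac{352}{4655} - W$
$\frac{1}{r{\left(g \right)}} = \frac{1}{- \frac{352}{4655} - \frac{7392}{5}} = \frac{1}{- \frac{6882304}{4655}} = - \frac{4655}{6882304}$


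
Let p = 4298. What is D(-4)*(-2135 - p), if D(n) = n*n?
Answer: -102928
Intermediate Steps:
D(n) = n**2
D(-4)*(-2135 - p) = (-4)**2*(-2135 - 1*4298) = 16*(-2135 - 4298) = 16*(-6433) = -102928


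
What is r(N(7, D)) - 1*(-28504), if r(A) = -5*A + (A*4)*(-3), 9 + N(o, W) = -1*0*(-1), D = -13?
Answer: 28657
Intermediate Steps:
N(o, W) = -9 (N(o, W) = -9 - 1*0*(-1) = -9 + 0*(-1) = -9 + 0 = -9)
r(A) = -17*A (r(A) = -5*A + (4*A)*(-3) = -5*A - 12*A = -17*A)
r(N(7, D)) - 1*(-28504) = -17*(-9) - 1*(-28504) = 153 + 28504 = 28657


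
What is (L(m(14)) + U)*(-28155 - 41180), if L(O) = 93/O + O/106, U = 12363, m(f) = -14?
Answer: -90812199695/106 ≈ -8.5672e+8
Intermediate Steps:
L(O) = 93/O + O/106 (L(O) = 93/O + O*(1/106) = 93/O + O/106)
(L(m(14)) + U)*(-28155 - 41180) = ((93/(-14) + (1/106)*(-14)) + 12363)*(-28155 - 41180) = ((93*(-1/14) - 7/53) + 12363)*(-69335) = ((-93/14 - 7/53) + 12363)*(-69335) = (-5027/742 + 12363)*(-69335) = (9168319/742)*(-69335) = -90812199695/106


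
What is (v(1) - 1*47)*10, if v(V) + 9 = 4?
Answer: -520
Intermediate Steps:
v(V) = -5 (v(V) = -9 + 4 = -5)
(v(1) - 1*47)*10 = (-5 - 1*47)*10 = (-5 - 47)*10 = -52*10 = -520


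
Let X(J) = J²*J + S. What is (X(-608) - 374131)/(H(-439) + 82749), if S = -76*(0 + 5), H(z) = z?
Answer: -225130223/82310 ≈ -2735.1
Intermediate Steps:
S = -380 (S = -76*5 = -380)
X(J) = -380 + J³ (X(J) = J²*J - 380 = J³ - 380 = -380 + J³)
(X(-608) - 374131)/(H(-439) + 82749) = ((-380 + (-608)³) - 374131)/(-439 + 82749) = ((-380 - 224755712) - 374131)/82310 = (-224756092 - 374131)*(1/82310) = -225130223*1/82310 = -225130223/82310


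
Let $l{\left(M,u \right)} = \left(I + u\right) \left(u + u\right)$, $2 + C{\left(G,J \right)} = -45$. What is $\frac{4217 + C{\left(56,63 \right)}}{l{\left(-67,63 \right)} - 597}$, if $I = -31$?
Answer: $\frac{278}{229} \approx 1.214$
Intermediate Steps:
$C{\left(G,J \right)} = -47$ ($C{\left(G,J \right)} = -2 - 45 = -47$)
$l{\left(M,u \right)} = 2 u \left(-31 + u\right)$ ($l{\left(M,u \right)} = \left(-31 + u\right) \left(u + u\right) = \left(-31 + u\right) 2 u = 2 u \left(-31 + u\right)$)
$\frac{4217 + C{\left(56,63 \right)}}{l{\left(-67,63 \right)} - 597} = \frac{4217 - 47}{2 \cdot 63 \left(-31 + 63\right) - 597} = \frac{4170}{2 \cdot 63 \cdot 32 - 597} = \frac{4170}{4032 - 597} = \frac{4170}{3435} = 4170 \cdot \frac{1}{3435} = \frac{278}{229}$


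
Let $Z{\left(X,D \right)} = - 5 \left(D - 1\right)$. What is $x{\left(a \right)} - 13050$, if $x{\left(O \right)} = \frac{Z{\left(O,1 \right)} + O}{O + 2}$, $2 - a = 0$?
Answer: $- \frac{26099}{2} \approx -13050.0$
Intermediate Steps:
$a = 2$ ($a = 2 - 0 = 2 + 0 = 2$)
$Z{\left(X,D \right)} = 5 - 5 D$ ($Z{\left(X,D \right)} = - 5 \left(-1 + D\right) = 5 - 5 D$)
$x{\left(O \right)} = \frac{O}{2 + O}$ ($x{\left(O \right)} = \frac{\left(5 - 5\right) + O}{O + 2} = \frac{\left(5 - 5\right) + O}{2 + O} = \frac{0 + O}{2 + O} = \frac{O}{2 + O}$)
$x{\left(a \right)} - 13050 = \frac{2}{2 + 2} - 13050 = \frac{2}{4} - 13050 = 2 \cdot \frac{1}{4} - 13050 = \frac{1}{2} - 13050 = - \frac{26099}{2}$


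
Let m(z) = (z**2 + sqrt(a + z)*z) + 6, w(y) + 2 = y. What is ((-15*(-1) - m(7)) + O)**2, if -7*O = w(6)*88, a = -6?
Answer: 463761/49 ≈ 9464.5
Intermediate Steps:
w(y) = -2 + y
O = -352/7 (O = -(-2 + 6)*88/7 = -4*88/7 = -1/7*352 = -352/7 ≈ -50.286)
m(z) = 6 + z**2 + z*sqrt(-6 + z) (m(z) = (z**2 + sqrt(-6 + z)*z) + 6 = (z**2 + z*sqrt(-6 + z)) + 6 = 6 + z**2 + z*sqrt(-6 + z))
((-15*(-1) - m(7)) + O)**2 = ((-15*(-1) - (6 + 7**2 + 7*sqrt(-6 + 7))) - 352/7)**2 = ((15 - (6 + 49 + 7*sqrt(1))) - 352/7)**2 = ((15 - (6 + 49 + 7*1)) - 352/7)**2 = ((15 - (6 + 49 + 7)) - 352/7)**2 = ((15 - 1*62) - 352/7)**2 = ((15 - 62) - 352/7)**2 = (-47 - 352/7)**2 = (-681/7)**2 = 463761/49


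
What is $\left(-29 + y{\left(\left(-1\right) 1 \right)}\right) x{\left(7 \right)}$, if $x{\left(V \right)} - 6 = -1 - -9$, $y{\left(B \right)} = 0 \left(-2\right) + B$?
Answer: $-420$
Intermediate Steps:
$y{\left(B \right)} = B$ ($y{\left(B \right)} = 0 + B = B$)
$x{\left(V \right)} = 14$ ($x{\left(V \right)} = 6 - -8 = 6 + \left(-1 + 9\right) = 6 + 8 = 14$)
$\left(-29 + y{\left(\left(-1\right) 1 \right)}\right) x{\left(7 \right)} = \left(-29 - 1\right) 14 = \left(-30\right) 14 = -420$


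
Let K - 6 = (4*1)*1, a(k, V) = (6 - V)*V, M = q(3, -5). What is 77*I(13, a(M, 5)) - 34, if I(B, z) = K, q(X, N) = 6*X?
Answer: 736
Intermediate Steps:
M = 18 (M = 6*3 = 18)
a(k, V) = V*(6 - V)
K = 10 (K = 6 + (4*1)*1 = 6 + 4*1 = 6 + 4 = 10)
I(B, z) = 10
77*I(13, a(M, 5)) - 34 = 77*10 - 34 = 770 - 34 = 736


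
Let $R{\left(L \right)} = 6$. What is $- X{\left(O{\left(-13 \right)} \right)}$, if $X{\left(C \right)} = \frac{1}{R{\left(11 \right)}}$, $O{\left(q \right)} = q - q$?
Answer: $- \frac{1}{6} \approx -0.16667$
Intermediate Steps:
$O{\left(q \right)} = 0$
$X{\left(C \right)} = \frac{1}{6}$
$- X{\left(O{\left(-13 \right)} \right)} = \left(-1\right) \frac{1}{6} = - \frac{1}{6}$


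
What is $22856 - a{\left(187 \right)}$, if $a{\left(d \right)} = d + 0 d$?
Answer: $22669$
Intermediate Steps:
$a{\left(d \right)} = d$ ($a{\left(d \right)} = d + 0 = d$)
$22856 - a{\left(187 \right)} = 22856 - 187 = 22669$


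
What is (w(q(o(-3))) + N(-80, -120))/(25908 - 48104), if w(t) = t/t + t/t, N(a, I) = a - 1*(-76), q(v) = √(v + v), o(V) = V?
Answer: 1/11098 ≈ 9.0106e-5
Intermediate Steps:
q(v) = √2*√v (q(v) = √(2*v) = √2*√v)
N(a, I) = 76 + a (N(a, I) = a + 76 = 76 + a)
w(t) = 2 (w(t) = 1 + 1 = 2)
(w(q(o(-3))) + N(-80, -120))/(25908 - 48104) = (2 + (76 - 80))/(25908 - 48104) = (2 - 4)/(-22196) = -2*(-1/22196) = 1/11098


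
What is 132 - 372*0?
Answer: 132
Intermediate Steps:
132 - 372*0 = 132 - 93*0 = 132 + 0 = 132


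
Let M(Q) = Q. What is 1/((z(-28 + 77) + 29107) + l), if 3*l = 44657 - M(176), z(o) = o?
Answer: 1/43983 ≈ 2.2736e-5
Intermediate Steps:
l = 14827 (l = (44657 - 1*176)/3 = (44657 - 176)/3 = (⅓)*44481 = 14827)
1/((z(-28 + 77) + 29107) + l) = 1/(((-28 + 77) + 29107) + 14827) = 1/((49 + 29107) + 14827) = 1/(29156 + 14827) = 1/43983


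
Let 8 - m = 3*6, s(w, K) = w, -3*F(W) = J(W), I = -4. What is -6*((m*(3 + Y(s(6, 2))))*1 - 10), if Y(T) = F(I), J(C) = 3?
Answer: 180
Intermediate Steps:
F(W) = -1 (F(W) = -⅓*3 = -1)
Y(T) = -1
m = -10 (m = 8 - 3*6 = 8 - 1*18 = 8 - 18 = -10)
-6*((m*(3 + Y(s(6, 2))))*1 - 10) = -6*(-10*(3 - 1)*1 - 10) = -6*(-10*2*1 - 10) = -6*(-20*1 - 10) = -6*(-20 - 10) = -6*(-30) = 180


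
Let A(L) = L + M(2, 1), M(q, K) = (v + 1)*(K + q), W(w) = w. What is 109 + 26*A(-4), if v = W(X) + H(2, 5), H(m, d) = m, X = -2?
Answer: 83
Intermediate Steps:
v = 0 (v = -2 + 2 = 0)
M(q, K) = K + q (M(q, K) = (0 + 1)*(K + q) = 1*(K + q) = K + q)
A(L) = 3 + L (A(L) = L + (1 + 2) = L + 3 = 3 + L)
109 + 26*A(-4) = 109 + 26*(3 - 4) = 109 + 26*(-1) = 109 - 26 = 83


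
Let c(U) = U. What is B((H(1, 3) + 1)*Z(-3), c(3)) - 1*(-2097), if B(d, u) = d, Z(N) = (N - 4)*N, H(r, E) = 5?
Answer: 2223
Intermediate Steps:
Z(N) = N*(-4 + N) (Z(N) = (-4 + N)*N = N*(-4 + N))
B((H(1, 3) + 1)*Z(-3), c(3)) - 1*(-2097) = (5 + 1)*(-3*(-4 - 3)) - 1*(-2097) = 6*(-3*(-7)) + 2097 = 6*21 + 2097 = 126 + 2097 = 2223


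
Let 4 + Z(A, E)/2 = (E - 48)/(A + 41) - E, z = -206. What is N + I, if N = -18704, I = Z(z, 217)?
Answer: -3159428/165 ≈ -19148.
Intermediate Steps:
Z(A, E) = -8 - 2*E + 2*(-48 + E)/(41 + A) (Z(A, E) = -8 + 2*((E - 48)/(A + 41) - E) = -8 + 2*((-48 + E)/(41 + A) - E) = -8 + 2*(-E + (-48 + E)/(41 + A)) = -8 + (-2*E + 2*(-48 + E)/(41 + A)) = -8 - 2*E + 2*(-48 + E)/(41 + A))
I = -73268/165 (I = 2*(-212 - 40*217 - 4*(-206) - 1*(-206)*217)/(41 - 206) = 2*(-212 - 8680 + 824 + 44702)/(-165) = 2*(-1/165)*36634 = -73268/165 ≈ -444.05)
N + I = -18704 - 73268/165 = -3159428/165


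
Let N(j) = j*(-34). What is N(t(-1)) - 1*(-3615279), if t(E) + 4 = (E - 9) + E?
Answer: 3615789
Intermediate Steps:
t(E) = -13 + 2*E (t(E) = -4 + ((E - 9) + E) = -4 + ((-9 + E) + E) = -4 + (-9 + 2*E) = -13 + 2*E)
N(j) = -34*j
N(t(-1)) - 1*(-3615279) = -34*(-13 + 2*(-1)) - 1*(-3615279) = -34*(-13 - 2) + 3615279 = -34*(-15) + 3615279 = 510 + 3615279 = 3615789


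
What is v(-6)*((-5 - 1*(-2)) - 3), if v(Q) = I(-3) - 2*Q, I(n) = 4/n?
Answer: -64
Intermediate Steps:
v(Q) = -4/3 - 2*Q (v(Q) = 4/(-3) - 2*Q = 4*(-⅓) - 2*Q = -4/3 - 2*Q)
v(-6)*((-5 - 1*(-2)) - 3) = (-4/3 - 2*(-6))*((-5 - 1*(-2)) - 3) = (-4/3 + 12)*((-5 + 2) - 3) = 32*(-3 - 3)/3 = (32/3)*(-6) = -64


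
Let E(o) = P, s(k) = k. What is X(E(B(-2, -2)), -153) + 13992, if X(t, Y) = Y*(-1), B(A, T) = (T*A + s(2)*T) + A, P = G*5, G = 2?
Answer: 14145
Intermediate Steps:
P = 10 (P = 2*5 = 10)
B(A, T) = A + 2*T + A*T (B(A, T) = (T*A + 2*T) + A = (A*T + 2*T) + A = (2*T + A*T) + A = A + 2*T + A*T)
E(o) = 10
X(t, Y) = -Y
X(E(B(-2, -2)), -153) + 13992 = -1*(-153) + 13992 = 153 + 13992 = 14145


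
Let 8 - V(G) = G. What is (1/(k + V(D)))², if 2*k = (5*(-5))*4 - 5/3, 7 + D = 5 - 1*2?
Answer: 36/54289 ≈ 0.00066312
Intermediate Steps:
D = -4 (D = -7 + (5 - 1*2) = -7 + (5 - 2) = -7 + 3 = -4)
V(G) = 8 - G
k = -305/6 (k = ((5*(-5))*4 - 5/3)/2 = (-25*4 - 5*⅓)/2 = (-100 - 5/3)/2 = (½)*(-305/3) = -305/6 ≈ -50.833)
(1/(k + V(D)))² = (1/(-305/6 + (8 - 1*(-4))))² = (1/(-305/6 + (8 + 4)))² = (1/(-305/6 + 12))² = (1/(-233/6))² = (-6/233)² = 36/54289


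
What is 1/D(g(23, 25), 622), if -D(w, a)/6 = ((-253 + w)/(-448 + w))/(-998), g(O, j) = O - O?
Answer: 223552/759 ≈ 294.54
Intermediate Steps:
g(O, j) = 0
D(w, a) = 3*(-253 + w)/(499*(-448 + w)) (D(w, a) = -6*(-253 + w)/(-448 + w)/(-998) = -6*(-253 + w)/(-448 + w)*(-1)/998 = -(-3)*(-253 + w)/(499*(-448 + w)) = 3*(-253 + w)/(499*(-448 + w)))
1/D(g(23, 25), 622) = 1/(3*(-253 + 0)/(499*(-448 + 0))) = 1/((3/499)*(-253)/(-448)) = 1/((3/499)*(-1/448)*(-253)) = 1/(759/223552) = 223552/759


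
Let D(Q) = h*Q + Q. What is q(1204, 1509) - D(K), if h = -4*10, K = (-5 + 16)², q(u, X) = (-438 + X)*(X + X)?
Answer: 3236997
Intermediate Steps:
q(u, X) = 2*X*(-438 + X) (q(u, X) = (-438 + X)*(2*X) = 2*X*(-438 + X))
K = 121 (K = 11² = 121)
h = -40
D(Q) = -39*Q (D(Q) = -40*Q + Q = -39*Q)
q(1204, 1509) - D(K) = 2*1509*(-438 + 1509) - (-39)*121 = 2*1509*1071 - 1*(-4719) = 3232278 + 4719 = 3236997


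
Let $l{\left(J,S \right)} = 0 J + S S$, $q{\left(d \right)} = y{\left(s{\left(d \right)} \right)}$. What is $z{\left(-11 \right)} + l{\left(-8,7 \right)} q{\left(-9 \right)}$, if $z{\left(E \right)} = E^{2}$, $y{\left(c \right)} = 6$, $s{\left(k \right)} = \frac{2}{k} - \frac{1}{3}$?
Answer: $415$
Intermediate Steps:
$s{\left(k \right)} = - \frac{1}{3} + \frac{2}{k}$ ($s{\left(k \right)} = \frac{2}{k} - \frac{1}{3} = - \frac{1}{3} + \frac{2}{k}$)
$q{\left(d \right)} = 6$
$l{\left(J,S \right)} = S^{2}$ ($l{\left(J,S \right)} = 0 + S^{2} = S^{2}$)
$z{\left(-11 \right)} + l{\left(-8,7 \right)} q{\left(-9 \right)} = \left(-11\right)^{2} + 7^{2} \cdot 6 = 121 + 49 \cdot 6 = 121 + 294 = 415$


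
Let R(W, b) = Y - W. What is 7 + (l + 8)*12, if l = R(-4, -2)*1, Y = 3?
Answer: 187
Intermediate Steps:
R(W, b) = 3 - W
l = 7 (l = (3 - 1*(-4))*1 = (3 + 4)*1 = 7*1 = 7)
7 + (l + 8)*12 = 7 + (7 + 8)*12 = 7 + 15*12 = 7 + 180 = 187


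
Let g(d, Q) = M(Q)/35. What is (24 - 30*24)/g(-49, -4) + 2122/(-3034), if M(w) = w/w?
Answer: -36955181/1517 ≈ -24361.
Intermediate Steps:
M(w) = 1
g(d, Q) = 1/35
(24 - 30*24)/g(-49, -4) + 2122/(-3034) = (24 - 30*24)/(1/35) + 2122/(-3034) = (24 - 720)*35 + 2122*(-1/3034) = -696*35 - 1061/1517 = -24360 - 1061/1517 = -36955181/1517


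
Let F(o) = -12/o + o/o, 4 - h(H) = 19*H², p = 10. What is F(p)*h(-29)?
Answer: 3195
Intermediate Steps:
h(H) = 4 - 19*H²
F(o) = 1 - 12/o (F(o) = -12/o + 1 = 1 - 12/o)
F(p)*h(-29) = ((-12 + 10)/10)*(4 - 19*(-29)²) = ((⅒)*(-2))*(4 - 19*841) = -(4 - 15979)/5 = -⅕*(-15975) = 3195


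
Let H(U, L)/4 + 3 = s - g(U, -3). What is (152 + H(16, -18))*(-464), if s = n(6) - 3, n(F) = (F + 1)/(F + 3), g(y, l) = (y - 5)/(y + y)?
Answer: -541778/9 ≈ -60198.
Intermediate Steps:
g(y, l) = (-5 + y)/(2*y) (g(y, l) = (-5 + y)/((2*y)) = (-5 + y)*(1/(2*y)) = (-5 + y)/(2*y))
n(F) = (1 + F)/(3 + F)
s = -20/9 (s = (1 + 6)/(3 + 6) - 3 = 7/9 - 3 = -20/9 ≈ -2.2222)
H(U, L) = -188/9 - 2*(-5 + U)/U (H(U, L) = -12 + 4*(-20/9 - (-5 + U)/(2*U)) = -12 + (-80/9 - 2*(-5 + U)/U) = -188/9 - 2*(-5 + U)/U)
(152 + H(16, -18))*(-464) = (152 + (-206/9 + 10/16))*(-464) = (152 + (-206/9 + 10*(1/16)))*(-464) = (152 + (-206/9 + 5/8))*(-464) = (152 - 1603/72)*(-464) = (9341/72)*(-464) = -541778/9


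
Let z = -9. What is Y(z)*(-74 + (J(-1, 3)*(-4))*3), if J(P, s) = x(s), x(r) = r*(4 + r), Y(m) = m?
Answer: 2934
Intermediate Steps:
J(P, s) = s*(4 + s)
Y(z)*(-74 + (J(-1, 3)*(-4))*3) = -9*(-74 + ((3*(4 + 3))*(-4))*3) = -9*(-74 + ((3*7)*(-4))*3) = -9*(-74 + (21*(-4))*3) = -9*(-74 - 84*3) = -9*(-74 - 252) = -9*(-326) = 2934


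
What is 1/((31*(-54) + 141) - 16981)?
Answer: -1/18514 ≈ -5.4013e-5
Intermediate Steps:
1/((31*(-54) + 141) - 16981) = 1/((-1674 + 141) - 16981) = 1/(-1533 - 16981) = 1/(-18514) = -1/18514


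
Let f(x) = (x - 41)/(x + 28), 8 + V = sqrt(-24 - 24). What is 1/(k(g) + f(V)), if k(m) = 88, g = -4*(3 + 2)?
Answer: 38492/3307729 - 276*I*sqrt(3)/3307729 ≈ 0.011637 - 0.00014452*I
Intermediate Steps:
g = -20 (g = -4*5 = -20)
V = -8 + 4*I*sqrt(3) (V = -8 + sqrt(-24 - 24) = -8 + sqrt(-48) = -8 + 4*I*sqrt(3) ≈ -8.0 + 6.9282*I)
f(x) = (-41 + x)/(28 + x)
1/(k(g) + f(V)) = 1/(88 + (-41 + (-8 + 4*I*sqrt(3)))/(28 + (-8 + 4*I*sqrt(3)))) = 1/(88 + (-49 + 4*I*sqrt(3))/(20 + 4*I*sqrt(3)))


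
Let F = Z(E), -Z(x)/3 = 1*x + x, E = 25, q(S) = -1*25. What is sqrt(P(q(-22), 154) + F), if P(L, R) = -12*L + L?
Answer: 5*sqrt(5) ≈ 11.180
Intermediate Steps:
q(S) = -25
Z(x) = -6*x (Z(x) = -3*(1*x + x) = -3*(x + x) = -6*x)
P(L, R) = -11*L
F = -150 (F = -6*25 = -150)
sqrt(P(q(-22), 154) + F) = sqrt(-11*(-25) - 150) = sqrt(275 - 150) = sqrt(125) = 5*sqrt(5)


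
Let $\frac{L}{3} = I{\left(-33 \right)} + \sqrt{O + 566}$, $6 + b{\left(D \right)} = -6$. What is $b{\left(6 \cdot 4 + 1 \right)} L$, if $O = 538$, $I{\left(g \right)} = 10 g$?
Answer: $11880 - 144 \sqrt{69} \approx 10684.0$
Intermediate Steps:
$b{\left(D \right)} = -12$ ($b{\left(D \right)} = -6 - 6 = -12$)
$L = -990 + 12 \sqrt{69}$ ($L = 3 \left(10 \left(-33\right) + \sqrt{538 + 566}\right) = 3 \left(-330 + \sqrt{1104}\right) = 3 \left(-330 + 4 \sqrt{69}\right) = -990 + 12 \sqrt{69} \approx -890.32$)
$b{\left(6 \cdot 4 + 1 \right)} L = - 12 \left(-990 + 12 \sqrt{69}\right) = 11880 - 144 \sqrt{69}$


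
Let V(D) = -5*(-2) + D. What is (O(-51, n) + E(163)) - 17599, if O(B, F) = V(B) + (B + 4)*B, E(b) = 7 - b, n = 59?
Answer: -15399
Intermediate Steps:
V(D) = 10 + D
O(B, F) = 10 + B + B*(4 + B) (O(B, F) = (10 + B) + (B + 4)*B = (10 + B) + (4 + B)*B = (10 + B) + B*(4 + B) = 10 + B + B*(4 + B))
(O(-51, n) + E(163)) - 17599 = ((10 + (-51)² + 5*(-51)) + (7 - 1*163)) - 17599 = ((10 + 2601 - 255) + (7 - 163)) - 17599 = (2356 - 156) - 17599 = 2200 - 17599 = -15399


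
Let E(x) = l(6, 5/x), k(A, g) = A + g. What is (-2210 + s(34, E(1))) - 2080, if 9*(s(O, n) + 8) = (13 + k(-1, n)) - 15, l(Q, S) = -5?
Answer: -38690/9 ≈ -4298.9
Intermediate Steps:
E(x) = -5
s(O, n) = -25/3 + n/9 (s(O, n) = -8 + ((13 + (-1 + n)) - 15)/9 = -8 + ((12 + n) - 15)/9 = -8 + (-3 + n)/9 = -8 + (-1/3 + n/9) = -25/3 + n/9)
(-2210 + s(34, E(1))) - 2080 = (-2210 + (-25/3 + (1/9)*(-5))) - 2080 = (-2210 + (-25/3 - 5/9)) - 2080 = (-2210 - 80/9) - 2080 = -19970/9 - 2080 = -38690/9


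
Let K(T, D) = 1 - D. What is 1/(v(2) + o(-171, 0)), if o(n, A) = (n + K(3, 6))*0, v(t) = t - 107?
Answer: -1/105 ≈ -0.0095238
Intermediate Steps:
v(t) = -107 + t
o(n, A) = 0 (o(n, A) = (n + (1 - 1*6))*0 = (n + (1 - 6))*0 = (n - 5)*0 = (-5 + n)*0 = 0)
1/(v(2) + o(-171, 0)) = 1/((-107 + 2) + 0) = 1/(-105 + 0) = 1/(-105) = -1/105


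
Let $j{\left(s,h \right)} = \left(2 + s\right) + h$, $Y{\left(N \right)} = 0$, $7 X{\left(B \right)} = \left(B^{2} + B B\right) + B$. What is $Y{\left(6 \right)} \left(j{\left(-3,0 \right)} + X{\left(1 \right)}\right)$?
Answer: $0$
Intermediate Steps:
$X{\left(B \right)} = \frac{B}{7} + \frac{2 B^{2}}{7}$ ($X{\left(B \right)} = \frac{\left(B^{2} + B B\right) + B}{7} = \frac{\left(B^{2} + B^{2}\right) + B}{7} = \frac{2 B^{2} + B}{7} = \frac{B + 2 B^{2}}{7} = \frac{B}{7} + \frac{2 B^{2}}{7}$)
$j{\left(s,h \right)} = 2 + h + s$
$Y{\left(6 \right)} \left(j{\left(-3,0 \right)} + X{\left(1 \right)}\right) = 0 \left(\left(2 + 0 - 3\right) + \frac{1}{7} \cdot 1 \left(1 + 2 \cdot 1\right)\right) = 0 \left(-1 + \frac{1}{7} \cdot 1 \left(1 + 2\right)\right) = 0 \left(-1 + \frac{1}{7} \cdot 1 \cdot 3\right) = 0 \left(-1 + \frac{3}{7}\right) = 0 \left(- \frac{4}{7}\right) = 0$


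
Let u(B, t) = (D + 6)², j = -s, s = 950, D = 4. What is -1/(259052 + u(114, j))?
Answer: -1/259152 ≈ -3.8587e-6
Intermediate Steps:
j = -950 (j = -1*950 = -950)
u(B, t) = 100 (u(B, t) = (4 + 6)² = 10² = 100)
-1/(259052 + u(114, j)) = -1/(259052 + 100) = -1/259152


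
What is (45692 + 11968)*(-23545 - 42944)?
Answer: -3833755740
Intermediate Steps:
(45692 + 11968)*(-23545 - 42944) = 57660*(-66489) = -3833755740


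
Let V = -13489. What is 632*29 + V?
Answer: 4839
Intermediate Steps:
632*29 + V = 632*29 - 13489 = 18328 - 13489 = 4839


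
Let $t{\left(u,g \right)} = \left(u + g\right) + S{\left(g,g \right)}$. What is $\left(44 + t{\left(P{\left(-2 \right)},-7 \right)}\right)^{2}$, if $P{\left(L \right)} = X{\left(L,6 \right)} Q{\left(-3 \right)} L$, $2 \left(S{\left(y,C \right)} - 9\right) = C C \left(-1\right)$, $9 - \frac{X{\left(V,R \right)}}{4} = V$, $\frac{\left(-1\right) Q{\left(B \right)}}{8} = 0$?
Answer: $\frac{1849}{4} \approx 462.25$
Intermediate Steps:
$Q{\left(B \right)} = 0$ ($Q{\left(B \right)} = \left(-8\right) 0 = 0$)
$X{\left(V,R \right)} = 36 - 4 V$
$S{\left(y,C \right)} = 9 - \frac{C^{2}}{2}$ ($S{\left(y,C \right)} = 9 + \frac{C C \left(-1\right)}{2} = 9 + \frac{C^{2} \left(-1\right)}{2} = 9 + \frac{\left(-1\right) C^{2}}{2} = 9 - \frac{C^{2}}{2}$)
$P{\left(L \right)} = 0$ ($P{\left(L \right)} = \left(36 - 4 L\right) 0 L = 0 L = 0$)
$t{\left(u,g \right)} = 9 + g + u - \frac{g^{2}}{2}$ ($t{\left(u,g \right)} = \left(u + g\right) - \left(-9 + \frac{g^{2}}{2}\right) = \left(g + u\right) - \left(-9 + \frac{g^{2}}{2}\right) = 9 + g + u - \frac{g^{2}}{2}$)
$\left(44 + t{\left(P{\left(-2 \right)},-7 \right)}\right)^{2} = \left(44 + \left(9 - 7 + 0 - \frac{\left(-7\right)^{2}}{2}\right)\right)^{2} = \left(44 + \left(9 - 7 + 0 - \frac{49}{2}\right)\right)^{2} = \left(44 - \frac{45}{2}\right)^{2} = \left(\frac{43}{2}\right)^{2} = \frac{1849}{4}$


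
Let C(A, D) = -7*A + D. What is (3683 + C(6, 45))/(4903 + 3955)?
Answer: 1843/4429 ≈ 0.41612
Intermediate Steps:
C(A, D) = D - 7*A
(3683 + C(6, 45))/(4903 + 3955) = (3683 + (45 - 7*6))/(4903 + 3955) = (3683 + (45 - 42))/8858 = (3683 + 3)*(1/8858) = 3686*(1/8858) = 1843/4429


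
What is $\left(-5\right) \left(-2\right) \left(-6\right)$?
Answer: $-60$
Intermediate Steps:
$\left(-5\right) \left(-2\right) \left(-6\right) = 10 \left(-6\right) = -60$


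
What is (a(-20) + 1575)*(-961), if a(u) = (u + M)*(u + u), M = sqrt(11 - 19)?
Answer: -2282375 + 76880*I*sqrt(2) ≈ -2.2824e+6 + 1.0872e+5*I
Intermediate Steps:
M = 2*I*sqrt(2) (M = sqrt(-8) = 2*I*sqrt(2) ≈ 2.8284*I)
a(u) = 2*u*(u + 2*I*sqrt(2)) (a(u) = (u + 2*I*sqrt(2))*(u + u) = (u + 2*I*sqrt(2))*(2*u) = 2*u*(u + 2*I*sqrt(2)))
(a(-20) + 1575)*(-961) = (2*(-20)*(-20 + 2*I*sqrt(2)) + 1575)*(-961) = ((800 - 80*I*sqrt(2)) + 1575)*(-961) = (2375 - 80*I*sqrt(2))*(-961) = -2282375 + 76880*I*sqrt(2)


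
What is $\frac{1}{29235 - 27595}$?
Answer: $\frac{1}{1640} \approx 0.00060976$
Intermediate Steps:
$\frac{1}{29235 - 27595} = \frac{1}{1640}$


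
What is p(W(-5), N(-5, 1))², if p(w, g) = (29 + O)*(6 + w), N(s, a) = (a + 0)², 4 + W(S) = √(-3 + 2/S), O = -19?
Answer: 60 + 80*I*√85 ≈ 60.0 + 737.56*I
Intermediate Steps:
W(S) = -4 + √(-3 + 2/S)
N(s, a) = a²
p(w, g) = 60 + 10*w (p(w, g) = (29 - 19)*(6 + w) = 10*(6 + w) = 60 + 10*w)
p(W(-5), N(-5, 1))² = (60 + 10*(-4 + √(-3 + 2/(-5))))² = (60 + 10*(-4 + √(-3 + 2*(-⅕))))² = (60 + 10*(-4 + √(-3 - ⅖)))² = (60 + 10*(-4 + √(-17/5)))² = (60 + 10*(-4 + I*√85/5))² = (60 + (-40 + 2*I*√85))² = (20 + 2*I*√85)²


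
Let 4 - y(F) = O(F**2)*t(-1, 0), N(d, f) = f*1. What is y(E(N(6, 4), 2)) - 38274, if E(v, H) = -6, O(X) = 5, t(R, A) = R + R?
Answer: -38260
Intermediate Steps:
t(R, A) = 2*R
N(d, f) = f
y(F) = 14 (y(F) = 4 - 5*2*(-1) = 4 - 5*(-2) = 4 - 1*(-10) = 4 + 10 = 14)
y(E(N(6, 4), 2)) - 38274 = 14 - 38274 = -38260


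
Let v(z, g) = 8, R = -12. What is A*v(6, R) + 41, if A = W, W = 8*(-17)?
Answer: -1047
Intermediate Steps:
W = -136
A = -136
A*v(6, R) + 41 = -136*8 + 41 = -1088 + 41 = -1047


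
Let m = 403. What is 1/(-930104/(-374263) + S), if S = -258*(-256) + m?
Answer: 374263/24871080717 ≈ 1.5048e-5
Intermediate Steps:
S = 66451 (S = -258*(-256) + 403 = 66048 + 403 = 66451)
1/(-930104/(-374263) + S) = 1/(-930104/(-374263) + 66451) = 1/(-930104*(-1/374263) + 66451) = 1/(930104/374263 + 66451) = 1/(24871080717/374263) = 374263/24871080717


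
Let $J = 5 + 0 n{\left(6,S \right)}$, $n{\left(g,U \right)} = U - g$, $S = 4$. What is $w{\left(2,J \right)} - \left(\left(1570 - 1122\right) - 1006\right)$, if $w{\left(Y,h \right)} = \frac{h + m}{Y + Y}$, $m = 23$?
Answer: $565$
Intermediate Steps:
$J = 5$ ($J = 5 + 0 \left(4 - 6\right) = 5 + 0 \left(-2\right) = 5 + 0 = 5$)
$w{\left(Y,h \right)} = \frac{23 + h}{2 Y}$ ($w{\left(Y,h \right)} = \frac{h + 23}{Y + Y} = \frac{23 + h}{2 Y}$)
$w{\left(2,J \right)} - \left(\left(1570 - 1122\right) - 1006\right) = \frac{23 + 5}{2 \cdot 2} - \left(\left(1570 - 1122\right) - 1006\right) = \frac{1}{2} \cdot \frac{1}{2} \cdot 28 - \left(448 - 1006\right) = 7 - -558 = 7 + 558 = 565$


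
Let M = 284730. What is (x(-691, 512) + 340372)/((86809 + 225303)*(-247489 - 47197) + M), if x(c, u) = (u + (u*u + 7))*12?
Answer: -1746164/45987376051 ≈ -3.7970e-5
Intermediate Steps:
x(c, u) = 84 + 12*u + 12*u**2 (x(c, u) = (u + (u**2 + 7))*12 = (u + (7 + u**2))*12 = (7 + u + u**2)*12 = 84 + 12*u + 12*u**2)
(x(-691, 512) + 340372)/((86809 + 225303)*(-247489 - 47197) + M) = ((84 + 12*512 + 12*512**2) + 340372)/((86809 + 225303)*(-247489 - 47197) + 284730) = ((84 + 6144 + 12*262144) + 340372)/(312112*(-294686) + 284730) = ((84 + 6144 + 3145728) + 340372)/(-91975036832 + 284730) = (3151956 + 340372)/(-91974752102) = 3492328*(-1/91974752102) = -1746164/45987376051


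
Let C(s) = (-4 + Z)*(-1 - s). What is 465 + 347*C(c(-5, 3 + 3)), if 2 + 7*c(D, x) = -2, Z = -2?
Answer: 9501/7 ≈ 1357.3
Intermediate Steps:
c(D, x) = -4/7 (c(D, x) = -2/7 + (⅐)*(-2) = -2/7 - 2/7 = -4/7)
C(s) = 6 + 6*s (C(s) = (-4 - 2)*(-1 - s) = -6*(-1 - s) = 6 + 6*s)
465 + 347*C(c(-5, 3 + 3)) = 465 + 347*(6 + 6*(-4/7)) = 465 + 347*(6 - 24/7) = 465 + 347*(18/7) = 465 + 6246/7 = 9501/7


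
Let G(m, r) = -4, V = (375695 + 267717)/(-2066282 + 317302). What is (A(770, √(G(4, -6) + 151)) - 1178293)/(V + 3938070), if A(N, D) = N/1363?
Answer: -702220974477305/2346951412332811 ≈ -0.29921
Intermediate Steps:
V = -160853/437245 (V = 643412/(-1748980) = 643412*(-1/1748980) = -160853/437245 ≈ -0.36788)
A(N, D) = N/1363 (A(N, D) = N*(1/1363) = N/1363)
(A(770, √(G(4, -6) + 151)) - 1178293)/(V + 3938070) = ((1/1363)*770 - 1178293)/(-160853/437245 + 3938070) = (770/1363 - 1178293)/(1721901256297/437245) = -1606012589/1363*437245/1721901256297 = -702220974477305/2346951412332811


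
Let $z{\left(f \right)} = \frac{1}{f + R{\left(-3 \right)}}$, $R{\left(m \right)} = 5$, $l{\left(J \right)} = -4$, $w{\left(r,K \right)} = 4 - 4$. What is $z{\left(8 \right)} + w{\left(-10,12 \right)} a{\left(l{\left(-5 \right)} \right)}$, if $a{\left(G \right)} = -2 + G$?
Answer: $\frac{1}{13} \approx 0.076923$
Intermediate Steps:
$w{\left(r,K \right)} = 0$
$z{\left(f \right)} = \frac{1}{5 + f}$ ($z{\left(f \right)} = \frac{1}{f + 5} = \frac{1}{5 + f}$)
$z{\left(8 \right)} + w{\left(-10,12 \right)} a{\left(l{\left(-5 \right)} \right)} = \frac{1}{5 + 8} + 0 \left(-2 - 4\right) = \frac{1}{13} + 0 \left(-6\right) = \frac{1}{13} + 0 = \frac{1}{13}$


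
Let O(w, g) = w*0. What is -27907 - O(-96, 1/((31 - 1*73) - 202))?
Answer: -27907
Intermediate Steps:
O(w, g) = 0
-27907 - O(-96, 1/((31 - 1*73) - 202)) = -27907 - 1*0 = -27907 + 0 = -27907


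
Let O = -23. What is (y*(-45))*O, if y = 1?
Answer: 1035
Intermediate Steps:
(y*(-45))*O = (1*(-45))*(-23) = -45*(-23) = 1035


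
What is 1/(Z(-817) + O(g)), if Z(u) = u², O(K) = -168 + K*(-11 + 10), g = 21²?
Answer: 1/666880 ≈ 1.4995e-6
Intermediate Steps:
g = 441
O(K) = -168 - K (O(K) = -168 + K*(-1) = -168 - K)
1/(Z(-817) + O(g)) = 1/((-817)² + (-168 - 1*441)) = 1/(667489 + (-168 - 441)) = 1/(667489 - 609) = 1/666880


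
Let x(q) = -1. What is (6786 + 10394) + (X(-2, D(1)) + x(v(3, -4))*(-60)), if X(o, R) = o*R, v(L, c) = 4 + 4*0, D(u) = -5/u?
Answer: 17250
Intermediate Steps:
v(L, c) = 4 (v(L, c) = 4 + 0 = 4)
X(o, R) = R*o
(6786 + 10394) + (X(-2, D(1)) + x(v(3, -4))*(-60)) = (6786 + 10394) + (-5/1*(-2) - 1*(-60)) = 17180 + (-5*1*(-2) + 60) = 17180 + (-5*(-2) + 60) = 17180 + (10 + 60) = 17180 + 70 = 17250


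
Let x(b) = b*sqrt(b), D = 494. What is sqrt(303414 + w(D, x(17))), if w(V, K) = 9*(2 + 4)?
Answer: 22*sqrt(627) ≈ 550.88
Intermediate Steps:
x(b) = b**(3/2)
w(V, K) = 54 (w(V, K) = 9*6 = 54)
sqrt(303414 + w(D, x(17))) = sqrt(303414 + 54) = sqrt(303468) = 22*sqrt(627)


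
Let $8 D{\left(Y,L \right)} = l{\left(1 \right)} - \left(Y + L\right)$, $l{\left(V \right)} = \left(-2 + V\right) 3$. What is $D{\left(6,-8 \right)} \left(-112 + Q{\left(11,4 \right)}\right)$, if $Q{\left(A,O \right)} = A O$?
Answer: $\frac{17}{2} \approx 8.5$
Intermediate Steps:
$l{\left(V \right)} = -6 + 3 V$
$D{\left(Y,L \right)} = - \frac{3}{8} - \frac{L}{8} - \frac{Y}{8}$ ($D{\left(Y,L \right)} = \frac{\left(-6 + 3 \cdot 1\right) - \left(Y + L\right)}{8} = \frac{\left(-6 + 3\right) - \left(L + Y\right)}{8} = \frac{-3 - \left(L + Y\right)}{8} = \frac{-3 - L - Y}{8} = - \frac{3}{8} - \frac{L}{8} - \frac{Y}{8}$)
$D{\left(6,-8 \right)} \left(-112 + Q{\left(11,4 \right)}\right) = \left(- \frac{3}{8} - -1 - \frac{3}{4}\right) \left(-112 + 11 \cdot 4\right) = \left(- \frac{3}{8} + 1 - \frac{3}{4}\right) \left(-112 + 44\right) = \left(- \frac{1}{8}\right) \left(-68\right) = \frac{17}{2}$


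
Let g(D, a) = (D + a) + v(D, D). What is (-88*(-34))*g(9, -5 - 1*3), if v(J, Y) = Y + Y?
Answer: 56848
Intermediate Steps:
v(J, Y) = 2*Y
g(D, a) = a + 3*D (g(D, a) = (D + a) + 2*D = a + 3*D)
(-88*(-34))*g(9, -5 - 1*3) = (-88*(-34))*((-5 - 1*3) + 3*9) = 2992*((-5 - 3) + 27) = 2992*(-8 + 27) = 2992*19 = 56848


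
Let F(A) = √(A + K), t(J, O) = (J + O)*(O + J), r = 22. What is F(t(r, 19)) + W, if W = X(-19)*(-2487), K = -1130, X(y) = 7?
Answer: -17409 + √551 ≈ -17386.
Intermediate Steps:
t(J, O) = (J + O)² (t(J, O) = (J + O)*(J + O) = (J + O)²)
F(A) = √(-1130 + A) (F(A) = √(A - 1130) = √(-1130 + A))
W = -17409 (W = 7*(-2487) = -17409)
F(t(r, 19)) + W = √(-1130 + (22 + 19)²) - 17409 = √(-1130 + 41²) - 17409 = √(-1130 + 1681) - 17409 = √551 - 17409 = -17409 + √551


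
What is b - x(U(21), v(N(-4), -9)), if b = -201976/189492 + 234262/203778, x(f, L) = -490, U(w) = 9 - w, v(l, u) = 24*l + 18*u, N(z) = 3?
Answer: 788509995409/1608929199 ≈ 490.08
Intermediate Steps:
v(l, u) = 18*u + 24*l
b = 134687899/1608929199 (b = -201976*1/189492 + 234262*(1/203778) = -50494/47373 + 117131/101889 = 134687899/1608929199 ≈ 0.083713)
b - x(U(21), v(N(-4), -9)) = 134687899/1608929199 - 1*(-490) = 134687899/1608929199 + 490 = 788509995409/1608929199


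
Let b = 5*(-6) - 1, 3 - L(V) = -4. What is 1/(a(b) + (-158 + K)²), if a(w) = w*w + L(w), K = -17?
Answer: 1/31593 ≈ 3.1653e-5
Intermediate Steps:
L(V) = 7 (L(V) = 3 - 1*(-4) = 3 + 4 = 7)
b = -31 (b = -30 - 1 = -31)
a(w) = 7 + w² (a(w) = w*w + 7 = w² + 7 = 7 + w²)
1/(a(b) + (-158 + K)²) = 1/((7 + (-31)²) + (-158 - 17)²) = 1/((7 + 961) + (-175)²) = 1/(968 + 30625) = 1/31593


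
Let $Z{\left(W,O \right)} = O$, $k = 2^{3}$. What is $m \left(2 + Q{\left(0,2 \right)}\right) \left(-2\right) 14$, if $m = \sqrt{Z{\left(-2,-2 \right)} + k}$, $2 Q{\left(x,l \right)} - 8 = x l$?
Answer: $- 168 \sqrt{6} \approx -411.51$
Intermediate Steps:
$Q{\left(x,l \right)} = 4 + \frac{l x}{2}$ ($Q{\left(x,l \right)} = 4 + \frac{x l}{2} = 4 + \frac{l x}{2}$)
$k = 8$
$m = \sqrt{6}$ ($m = \sqrt{-2 + 8} = \sqrt{6} \approx 2.4495$)
$m \left(2 + Q{\left(0,2 \right)}\right) \left(-2\right) 14 = \sqrt{6} \left(2 + \left(4 + \frac{1}{2} \cdot 2 \cdot 0\right)\right) \left(-2\right) 14 = \sqrt{6} \left(2 + \left(4 + 0\right)\right) \left(-2\right) 14 = \sqrt{6} \left(2 + 4\right) \left(-2\right) 14 = \sqrt{6} \cdot 6 \left(-2\right) 14 = \sqrt{6} \left(-12\right) 14 = - 12 \sqrt{6} \cdot 14 = - 168 \sqrt{6}$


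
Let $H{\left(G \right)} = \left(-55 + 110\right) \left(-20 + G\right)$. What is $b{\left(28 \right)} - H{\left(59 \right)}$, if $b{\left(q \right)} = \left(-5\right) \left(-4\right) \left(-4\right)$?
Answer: $-2225$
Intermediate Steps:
$H{\left(G \right)} = -1100 + 55 G$ ($H{\left(G \right)} = 55 \left(-20 + G\right) = -1100 + 55 G$)
$b{\left(q \right)} = -80$ ($b{\left(q \right)} = 20 \left(-4\right) = -80$)
$b{\left(28 \right)} - H{\left(59 \right)} = -80 - \left(-1100 + 55 \cdot 59\right) = -80 - \left(-1100 + 3245\right) = -80 - 2145 = -2225$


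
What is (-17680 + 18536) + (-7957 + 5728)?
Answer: -1373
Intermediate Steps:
(-17680 + 18536) + (-7957 + 5728) = 856 - 2229 = -1373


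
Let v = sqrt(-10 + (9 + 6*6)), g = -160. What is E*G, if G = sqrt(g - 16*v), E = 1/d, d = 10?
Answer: 2*sqrt(-10 - sqrt(35))/5 ≈ 1.5958*I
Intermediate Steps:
v = sqrt(35) (v = sqrt(-10 + (9 + 36)) = sqrt(-10 + 45) = sqrt(35) ≈ 5.9161)
E = 1/10 ≈ 0.10000
G = sqrt(-160 - 16*sqrt(35)) ≈ 15.958*I
E*G = (4*sqrt(-10 - sqrt(35)))/10 = 2*sqrt(-10 - sqrt(35))/5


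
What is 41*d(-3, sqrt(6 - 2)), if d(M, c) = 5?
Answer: 205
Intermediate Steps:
41*d(-3, sqrt(6 - 2)) = 41*5 = 205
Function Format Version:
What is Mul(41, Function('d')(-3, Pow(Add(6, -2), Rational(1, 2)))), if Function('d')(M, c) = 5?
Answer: 205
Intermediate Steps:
Mul(41, Function('d')(-3, Pow(Add(6, -2), Rational(1, 2)))) = Mul(41, 5) = 205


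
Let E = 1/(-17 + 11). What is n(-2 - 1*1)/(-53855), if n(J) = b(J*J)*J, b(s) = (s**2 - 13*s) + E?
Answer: -217/107710 ≈ -0.0020147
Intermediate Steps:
E = -1/6 (E = 1/(-6) = -1/6 ≈ -0.16667)
b(s) = -1/6 + s**2 - 13*s (b(s) = (s**2 - 13*s) - 1/6 = -1/6 + s**2 - 13*s)
n(J) = J*(-1/6 + J**4 - 13*J**2) (n(J) = (-1/6 + (J*J)**2 - 13*J*J)*J = (-1/6 + (J**2)**2 - 13*J**2)*J = (-1/6 + J**4 - 13*J**2)*J = J*(-1/6 + J**4 - 13*J**2))
n(-2 - 1*1)/(-53855) = ((-2 - 1*1)**5 - 13*(-2 - 1*1)**3 - (-2 - 1*1)/6)/(-53855) = ((-2 - 1)**5 - 13*(-2 - 1)**3 - (-2 - 1)/6)*(-1/53855) = ((-3)**5 - 13*(-3)**3 - 1/6*(-3))*(-1/53855) = (-243 - 13*(-27) + 1/2)*(-1/53855) = (-243 + 351 + 1/2)*(-1/53855) = (217/2)*(-1/53855) = -217/107710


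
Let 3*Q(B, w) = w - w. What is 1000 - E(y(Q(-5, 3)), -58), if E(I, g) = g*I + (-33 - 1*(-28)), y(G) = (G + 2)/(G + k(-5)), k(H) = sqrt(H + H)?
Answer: 1005 - 58*I*sqrt(10)/5 ≈ 1005.0 - 36.682*I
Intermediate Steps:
Q(B, w) = 0 (Q(B, w) = (w - w)/3 = (1/3)*0 = 0)
k(H) = sqrt(2)*sqrt(H) (k(H) = sqrt(2*H) = sqrt(2)*sqrt(H))
y(G) = (2 + G)/(G + I*sqrt(10)) (y(G) = (G + 2)/(G + sqrt(2)*sqrt(-5)) = (2 + G)/(G + sqrt(2)*(I*sqrt(5))) = (2 + G)/(G + I*sqrt(10)))
E(I, g) = -5 + I*g (E(I, g) = I*g + (-33 + 28) = I*g - 5 = -5 + I*g)
1000 - E(y(Q(-5, 3)), -58) = 1000 - (-5 + ((2 + 0)/(0 + I*sqrt(10)))*(-58)) = 1000 - (-5 + (2/(I*sqrt(10)))*(-58)) = 1000 - (-5 + (-I*sqrt(10)/10*2)*(-58)) = 1000 - (-5 - I*sqrt(10)/5*(-58)) = 1000 - (-5 + 58*I*sqrt(10)/5) = 1000 + (5 - 58*I*sqrt(10)/5) = 1005 - 58*I*sqrt(10)/5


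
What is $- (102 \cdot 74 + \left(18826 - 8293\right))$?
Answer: $-18081$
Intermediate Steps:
$- (102 \cdot 74 + \left(18826 - 8293\right)) = - (7548 + \left(18826 - 8293\right)) = - (7548 + 10533) = \left(-1\right) 18081 = -18081$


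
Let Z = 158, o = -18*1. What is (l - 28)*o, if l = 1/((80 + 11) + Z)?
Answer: 41826/83 ≈ 503.93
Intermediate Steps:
o = -18
l = 1/249 (l = 1/((80 + 11) + 158) = 1/(91 + 158) = 1/249 ≈ 0.0040161)
(l - 28)*o = (1/249 - 28)*(-18) = -6971/249*(-18) = 41826/83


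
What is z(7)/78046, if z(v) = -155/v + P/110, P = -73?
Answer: -17561/60095420 ≈ -0.00029222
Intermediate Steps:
z(v) = -73/110 - 155/v (z(v) = -155/v - 73/110 = -73/110 - 155/v)
z(7)/78046 = (-73/110 - 155/7)/78046 = (-73/110 - 155*⅐)*(1/78046) = (-73/110 - 155/7)*(1/78046) = -17561/770*1/78046 = -17561/60095420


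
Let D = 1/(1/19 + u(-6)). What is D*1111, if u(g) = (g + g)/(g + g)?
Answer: 21109/20 ≈ 1055.4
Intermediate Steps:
u(g) = 1 (u(g) = (2*g)/((2*g)) = (2*g)*(1/(2*g)) = 1)
D = 19/20 (D = 1/(1/19 + 1) = 1/(20/19) = 19/20 ≈ 0.95000)
D*1111 = (19/20)*1111 = 21109/20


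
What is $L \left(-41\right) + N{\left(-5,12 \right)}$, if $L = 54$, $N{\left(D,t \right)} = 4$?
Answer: $-2210$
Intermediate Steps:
$L \left(-41\right) + N{\left(-5,12 \right)} = 54 \left(-41\right) + 4 = -2214 + 4 = -2210$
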